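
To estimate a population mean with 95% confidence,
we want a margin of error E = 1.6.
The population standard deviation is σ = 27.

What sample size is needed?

Answer: n = 1094

Derivation:
z_0.025 = 1.960
n = (z×σ/E)² = (1.960×27/1.6)²
n = 1093.9556
Round up: n = 1094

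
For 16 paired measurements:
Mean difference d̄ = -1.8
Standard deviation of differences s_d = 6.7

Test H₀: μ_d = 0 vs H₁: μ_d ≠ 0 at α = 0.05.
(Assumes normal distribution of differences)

df = n - 1 = 15
SE = s_d/√n = 6.7/√16 = 1.6750
t = d̄/SE = -1.8/1.6750 = -1.0746
Critical value: t_{0.025,15} = ±2.131
p-value ≈ 0.2995
Decision: fail to reject H₀

Answer: t = -1.0746, fail to reject H₀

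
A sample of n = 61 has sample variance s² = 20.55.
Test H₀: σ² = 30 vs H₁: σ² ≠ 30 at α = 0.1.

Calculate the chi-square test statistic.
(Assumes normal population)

Answer: χ² = 41.1000, reject H₀

Derivation:
df = n - 1 = 60
χ² = (n-1)s²/σ₀² = 60×20.55/30 = 41.1000
Critical values: χ²_{0.95,60} = 43.188, χ²_{0.05,60} = 79.082
Rejection region: χ² < 43.188 or χ² > 79.082
Decision: reject H₀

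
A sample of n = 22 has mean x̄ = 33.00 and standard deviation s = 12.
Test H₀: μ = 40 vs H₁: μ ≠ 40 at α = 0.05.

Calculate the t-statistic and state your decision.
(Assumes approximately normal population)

Answer: t = -2.7361, reject H₀

Derivation:
df = n - 1 = 21
SE = s/√n = 12/√22 = 2.5584
t = (x̄ - μ₀)/SE = (33.00 - 40)/2.5584 = -2.7361
Critical value: t_{0.025,21} = ±2.080
p-value ≈ 0.0124
Decision: reject H₀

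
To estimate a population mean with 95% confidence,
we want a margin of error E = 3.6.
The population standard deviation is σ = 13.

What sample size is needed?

z_0.025 = 1.960
n = (z×σ/E)² = (1.960×13/3.6)²
n = 50.0949
Round up: n = 51

Answer: n = 51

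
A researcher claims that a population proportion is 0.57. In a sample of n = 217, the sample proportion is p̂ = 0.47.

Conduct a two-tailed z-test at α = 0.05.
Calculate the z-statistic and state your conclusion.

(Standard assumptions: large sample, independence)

H₀: p = 0.57, H₁: p ≠ 0.57
Standard error: SE = √(p₀(1-p₀)/n) = √(0.57×0.43/217) = 0.033608
z-statistic: z = (p̂ - p₀)/SE = (0.47 - 0.57)/0.033608 = -2.9755
Critical value: z_0.025 = ±1.960
p-value = 0.0029
Decision: reject H₀ at α = 0.05

Answer: z = -2.9755, reject H₀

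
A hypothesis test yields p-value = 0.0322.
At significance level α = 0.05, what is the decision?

Compare p-value to α:
0.0322 < 0.05
Decision: reject H₀

Answer: reject H₀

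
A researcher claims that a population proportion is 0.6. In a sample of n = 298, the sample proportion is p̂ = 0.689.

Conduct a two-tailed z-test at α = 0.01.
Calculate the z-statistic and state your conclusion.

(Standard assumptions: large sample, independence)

Answer: z = 3.1361, reject H₀

Derivation:
H₀: p = 0.6, H₁: p ≠ 0.6
Standard error: SE = √(p₀(1-p₀)/n) = √(0.6×0.4/298) = 0.028379
z-statistic: z = (p̂ - p₀)/SE = (0.689 - 0.6)/0.028379 = 3.1361
Critical value: z_0.005 = ±2.576
p-value = 0.0017
Decision: reject H₀ at α = 0.01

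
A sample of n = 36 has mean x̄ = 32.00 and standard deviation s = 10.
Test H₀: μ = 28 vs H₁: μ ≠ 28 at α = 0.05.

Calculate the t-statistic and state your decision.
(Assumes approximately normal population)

df = n - 1 = 35
SE = s/√n = 10/√36 = 1.6667
t = (x̄ - μ₀)/SE = (32.00 - 28)/1.6667 = 2.4000
Critical value: t_{0.025,35} = ±2.030
p-value ≈ 0.0218
Decision: reject H₀

Answer: t = 2.4000, reject H₀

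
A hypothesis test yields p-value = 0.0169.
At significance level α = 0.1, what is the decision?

Compare p-value to α:
0.0169 < 0.1
Decision: reject H₀

Answer: reject H₀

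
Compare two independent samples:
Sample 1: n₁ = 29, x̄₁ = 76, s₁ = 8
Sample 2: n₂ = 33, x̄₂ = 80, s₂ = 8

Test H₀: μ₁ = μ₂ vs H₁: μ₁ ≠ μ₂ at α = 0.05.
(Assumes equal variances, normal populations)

Pooled variance: s²_p = [28×8² + 32×8²]/(60) = 64.0000
s_p = 8.0000
SE = s_p×√(1/n₁ + 1/n₂) = 8.0000×√(1/29 + 1/33) = 2.0362
t = (x̄₁ - x̄₂)/SE = (76 - 80)/2.0362 = -1.9644
df = 60, t-critical = ±2.000
Decision: fail to reject H₀

Answer: t = -1.9644, fail to reject H₀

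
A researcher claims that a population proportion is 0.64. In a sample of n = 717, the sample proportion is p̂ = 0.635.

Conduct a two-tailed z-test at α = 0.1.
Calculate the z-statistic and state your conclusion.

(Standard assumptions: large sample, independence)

H₀: p = 0.64, H₁: p ≠ 0.64
Standard error: SE = √(p₀(1-p₀)/n) = √(0.64×0.36/717) = 0.017926
z-statistic: z = (p̂ - p₀)/SE = (0.635 - 0.64)/0.017926 = -0.2789
Critical value: z_0.05 = ±1.645
p-value = 0.7803
Decision: fail to reject H₀ at α = 0.1

Answer: z = -0.2789, fail to reject H₀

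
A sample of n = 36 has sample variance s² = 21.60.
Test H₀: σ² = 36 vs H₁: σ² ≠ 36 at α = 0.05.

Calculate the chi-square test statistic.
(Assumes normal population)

Answer: χ² = 21.0000, fail to reject H₀

Derivation:
df = n - 1 = 35
χ² = (n-1)s²/σ₀² = 35×21.60/36 = 21.0000
Critical values: χ²_{0.975,35} = 20.569, χ²_{0.025,35} = 53.203
Rejection region: χ² < 20.569 or χ² > 53.203
Decision: fail to reject H₀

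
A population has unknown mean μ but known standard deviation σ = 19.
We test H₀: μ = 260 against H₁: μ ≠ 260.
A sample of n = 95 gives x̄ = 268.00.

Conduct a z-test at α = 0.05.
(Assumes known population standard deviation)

Answer: z = 4.1038, reject H₀

Derivation:
Standard error: SE = σ/√n = 19/√95 = 1.9494
z-statistic: z = (x̄ - μ₀)/SE = (268.00 - 260)/1.9494 = 4.1038
Critical value: ±1.960
p-value < 0.0001
Decision: reject H₀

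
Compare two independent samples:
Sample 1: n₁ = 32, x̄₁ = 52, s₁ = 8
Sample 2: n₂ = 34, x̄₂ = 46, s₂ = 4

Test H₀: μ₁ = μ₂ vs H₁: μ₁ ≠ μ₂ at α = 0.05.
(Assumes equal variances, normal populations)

Answer: t = 3.8885, reject H₀

Derivation:
Pooled variance: s²_p = [31×8² + 33×4²]/(64) = 39.2500
s_p = 6.2650
SE = s_p×√(1/n₁ + 1/n₂) = 6.2650×√(1/32 + 1/34) = 1.5430
t = (x̄₁ - x̄₂)/SE = (52 - 46)/1.5430 = 3.8885
df = 64, t-critical = ±1.998
Decision: reject H₀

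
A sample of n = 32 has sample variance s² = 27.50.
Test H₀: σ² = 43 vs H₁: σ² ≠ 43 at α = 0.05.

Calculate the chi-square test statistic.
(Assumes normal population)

Answer: χ² = 19.8256, fail to reject H₀

Derivation:
df = n - 1 = 31
χ² = (n-1)s²/σ₀² = 31×27.50/43 = 19.8256
Critical values: χ²_{0.975,31} = 17.539, χ²_{0.025,31} = 48.232
Rejection region: χ² < 17.539 or χ² > 48.232
Decision: fail to reject H₀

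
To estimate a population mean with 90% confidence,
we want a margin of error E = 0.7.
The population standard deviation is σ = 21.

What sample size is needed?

Answer: n = 2436

Derivation:
z_0.05 = 1.645
n = (z×σ/E)² = (1.645×21/0.7)²
n = 2435.4225
Round up: n = 2436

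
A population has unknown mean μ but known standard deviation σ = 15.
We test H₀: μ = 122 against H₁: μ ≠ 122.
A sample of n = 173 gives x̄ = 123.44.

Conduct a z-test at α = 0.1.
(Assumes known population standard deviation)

Answer: z = 1.2627, fail to reject H₀

Derivation:
Standard error: SE = σ/√n = 15/√173 = 1.1404
z-statistic: z = (x̄ - μ₀)/SE = (123.44 - 122)/1.1404 = 1.2627
Critical value: ±1.645
p-value = 0.2067
Decision: fail to reject H₀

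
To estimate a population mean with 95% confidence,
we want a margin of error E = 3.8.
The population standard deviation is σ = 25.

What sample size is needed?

Answer: n = 167

Derivation:
z_0.025 = 1.960
n = (z×σ/E)² = (1.960×25/3.8)²
n = 166.2742
Round up: n = 167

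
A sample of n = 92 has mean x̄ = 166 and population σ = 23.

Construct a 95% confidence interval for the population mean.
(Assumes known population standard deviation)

Answer: (161.3001, 170.6999)

Derivation:
Confidence level: 95%, α = 0.05
z_0.025 = 1.960
SE = σ/√n = 23/√92 = 2.3979
Margin of error = 1.960 × 2.3979 = 4.6999
CI: x̄ ± margin = 166 ± 4.6999
CI: (161.3001, 170.6999)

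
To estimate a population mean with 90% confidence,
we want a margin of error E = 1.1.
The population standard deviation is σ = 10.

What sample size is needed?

z_0.05 = 1.645
n = (z×σ/E)² = (1.645×10/1.1)²
n = 223.6384
Round up: n = 224

Answer: n = 224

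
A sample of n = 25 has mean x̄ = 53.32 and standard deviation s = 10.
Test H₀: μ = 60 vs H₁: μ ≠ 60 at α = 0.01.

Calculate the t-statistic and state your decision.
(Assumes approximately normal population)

df = n - 1 = 24
SE = s/√n = 10/√25 = 2.0000
t = (x̄ - μ₀)/SE = (53.32 - 60)/2.0000 = -3.3400
Critical value: t_{0.005,24} = ±2.797
p-value ≈ 0.0027
Decision: reject H₀

Answer: t = -3.3400, reject H₀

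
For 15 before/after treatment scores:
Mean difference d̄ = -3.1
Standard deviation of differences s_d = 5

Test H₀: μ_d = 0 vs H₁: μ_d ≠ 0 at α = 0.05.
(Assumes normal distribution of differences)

Answer: t = -2.4012, reject H₀

Derivation:
df = n - 1 = 14
SE = s_d/√n = 5/√15 = 1.2910
t = d̄/SE = -3.1/1.2910 = -2.4012
Critical value: t_{0.025,14} = ±2.145
p-value ≈ 0.0308
Decision: reject H₀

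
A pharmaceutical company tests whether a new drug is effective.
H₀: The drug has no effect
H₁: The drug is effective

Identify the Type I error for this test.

Type I error: rejecting H₀ when it is actually true (false positive).
Type II error: failing to reject H₀ when H₁ is actually true (false negative).

Answer: Concluding the drug is effective when it actually has no effect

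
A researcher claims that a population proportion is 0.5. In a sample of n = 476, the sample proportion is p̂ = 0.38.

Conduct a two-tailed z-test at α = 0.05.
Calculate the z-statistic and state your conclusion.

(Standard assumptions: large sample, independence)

Answer: z = -5.2363, reject H₀

Derivation:
H₀: p = 0.5, H₁: p ≠ 0.5
Standard error: SE = √(p₀(1-p₀)/n) = √(0.5×0.5/476) = 0.022917
z-statistic: z = (p̂ - p₀)/SE = (0.38 - 0.5)/0.022917 = -5.2363
Critical value: z_0.025 = ±1.960
p-value < 0.0001
Decision: reject H₀ at α = 0.05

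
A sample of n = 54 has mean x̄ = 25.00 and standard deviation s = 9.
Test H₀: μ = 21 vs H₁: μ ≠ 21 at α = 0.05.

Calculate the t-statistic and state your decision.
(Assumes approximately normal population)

Answer: t = 3.2661, reject H₀

Derivation:
df = n - 1 = 53
SE = s/√n = 9/√54 = 1.2247
t = (x̄ - μ₀)/SE = (25.00 - 21)/1.2247 = 3.2661
Critical value: t_{0.025,53} = ±2.006
p-value ≈ 0.0019
Decision: reject H₀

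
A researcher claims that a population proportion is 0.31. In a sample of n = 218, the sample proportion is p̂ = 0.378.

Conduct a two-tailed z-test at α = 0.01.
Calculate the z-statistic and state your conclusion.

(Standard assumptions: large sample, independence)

H₀: p = 0.31, H₁: p ≠ 0.31
Standard error: SE = √(p₀(1-p₀)/n) = √(0.31×0.69/218) = 0.031324
z-statistic: z = (p̂ - p₀)/SE = (0.378 - 0.31)/0.031324 = 2.1709
Critical value: z_0.005 = ±2.576
p-value = 0.0299
Decision: fail to reject H₀ at α = 0.01

Answer: z = 2.1709, fail to reject H₀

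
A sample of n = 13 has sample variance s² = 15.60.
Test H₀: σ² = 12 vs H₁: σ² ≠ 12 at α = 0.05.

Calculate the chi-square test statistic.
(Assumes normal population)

Answer: χ² = 15.6000, fail to reject H₀

Derivation:
df = n - 1 = 12
χ² = (n-1)s²/σ₀² = 12×15.60/12 = 15.6000
Critical values: χ²_{0.975,12} = 4.404, χ²_{0.025,12} = 23.337
Rejection region: χ² < 4.404 or χ² > 23.337
Decision: fail to reject H₀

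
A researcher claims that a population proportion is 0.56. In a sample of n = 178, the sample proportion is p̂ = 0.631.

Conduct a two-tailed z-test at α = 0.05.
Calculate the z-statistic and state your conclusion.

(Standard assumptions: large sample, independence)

H₀: p = 0.56, H₁: p ≠ 0.56
Standard error: SE = √(p₀(1-p₀)/n) = √(0.56×0.44/178) = 0.037206
z-statistic: z = (p̂ - p₀)/SE = (0.631 - 0.56)/0.037206 = 1.9083
Critical value: z_0.025 = ±1.960
p-value = 0.0564
Decision: fail to reject H₀ at α = 0.05

Answer: z = 1.9083, fail to reject H₀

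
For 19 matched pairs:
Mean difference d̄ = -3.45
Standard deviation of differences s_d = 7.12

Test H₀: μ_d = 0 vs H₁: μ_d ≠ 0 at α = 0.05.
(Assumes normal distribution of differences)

Answer: t = -2.1122, reject H₀

Derivation:
df = n - 1 = 18
SE = s_d/√n = 7.12/√19 = 1.6334
t = d̄/SE = -3.45/1.6334 = -2.1122
Critical value: t_{0.025,18} = ±2.101
p-value ≈ 0.0489
Decision: reject H₀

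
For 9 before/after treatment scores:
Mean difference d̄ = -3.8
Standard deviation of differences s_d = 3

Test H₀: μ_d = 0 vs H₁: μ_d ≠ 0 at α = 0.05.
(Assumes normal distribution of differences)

Answer: t = -3.8000, reject H₀

Derivation:
df = n - 1 = 8
SE = s_d/√n = 3/√9 = 1.0000
t = d̄/SE = -3.8/1.0000 = -3.8000
Critical value: t_{0.025,8} = ±2.306
p-value ≈ 0.0052
Decision: reject H₀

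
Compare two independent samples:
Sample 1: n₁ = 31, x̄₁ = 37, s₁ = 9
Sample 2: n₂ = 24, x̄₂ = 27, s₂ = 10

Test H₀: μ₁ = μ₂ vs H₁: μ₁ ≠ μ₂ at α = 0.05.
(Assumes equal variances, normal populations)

Answer: t = 3.8932, reject H₀

Derivation:
Pooled variance: s²_p = [30×9² + 23×10²]/(53) = 89.2453
s_p = 9.4470
SE = s_p×√(1/n₁ + 1/n₂) = 9.4470×√(1/31 + 1/24) = 2.5686
t = (x̄₁ - x̄₂)/SE = (37 - 27)/2.5686 = 3.8932
df = 53, t-critical = ±2.006
Decision: reject H₀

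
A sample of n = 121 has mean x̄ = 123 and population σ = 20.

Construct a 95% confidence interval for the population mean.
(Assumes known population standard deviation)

Answer: (119.4363, 126.5637)

Derivation:
Confidence level: 95%, α = 0.05
z_0.025 = 1.960
SE = σ/√n = 20/√121 = 1.8182
Margin of error = 1.960 × 1.8182 = 3.5637
CI: x̄ ± margin = 123 ± 3.5637
CI: (119.4363, 126.5637)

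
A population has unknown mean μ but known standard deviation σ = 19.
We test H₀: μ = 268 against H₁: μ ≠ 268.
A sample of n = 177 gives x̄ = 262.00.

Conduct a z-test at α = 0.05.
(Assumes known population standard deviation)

Standard error: SE = σ/√n = 19/√177 = 1.4281
z-statistic: z = (x̄ - μ₀)/SE = (262.00 - 268)/1.4281 = -4.2014
Critical value: ±1.960
p-value < 0.0001
Decision: reject H₀

Answer: z = -4.2014, reject H₀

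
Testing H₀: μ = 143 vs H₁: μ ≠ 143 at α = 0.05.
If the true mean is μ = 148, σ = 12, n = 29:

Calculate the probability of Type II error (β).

Answer: β ≈ 0.3883

Derivation:
SE = σ/√n = 12/√29 = 2.2283
Critical values: μ₀ ± z_0.025×SE = 143 ± 1.960×2.2283
Acceptance region: (138.6325, 147.3675)
Under H₁ (μ = 148): z_high = (147.3675 - 148)/2.2283 = -0.2838, z_low = (138.6325 - 148)/2.2283 = -4.2039
β = P(not reject | H₁) = Φ(-0.2838) - Φ(-4.2039) ≈ 0.3883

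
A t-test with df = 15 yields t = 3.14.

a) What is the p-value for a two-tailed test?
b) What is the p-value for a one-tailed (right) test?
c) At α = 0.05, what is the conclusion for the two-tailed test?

Using t-distribution with df = 15:
a) Two-tailed: p = 2×P(T > 3.14) = 0.0067
b) One-tailed: p = P(T > 3.14) = 0.0034
c) 0.0067 < 0.05, reject H₀

Answer: a) 0.0067, b) 0.0034, c) reject H₀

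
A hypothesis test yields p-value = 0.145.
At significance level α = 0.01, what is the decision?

Compare p-value to α:
0.145 ≥ 0.01
Decision: fail to reject H₀

Answer: fail to reject H₀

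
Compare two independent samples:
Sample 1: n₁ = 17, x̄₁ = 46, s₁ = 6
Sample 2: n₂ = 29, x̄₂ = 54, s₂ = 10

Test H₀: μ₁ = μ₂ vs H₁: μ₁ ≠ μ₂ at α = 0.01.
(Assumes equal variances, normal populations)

Pooled variance: s²_p = [16×6² + 28×10²]/(44) = 76.7273
s_p = 8.7594
SE = s_p×√(1/n₁ + 1/n₂) = 8.7594×√(1/17 + 1/29) = 2.6757
t = (x̄₁ - x̄₂)/SE = (46 - 54)/2.6757 = -2.9899
df = 44, t-critical = ±2.692
Decision: reject H₀

Answer: t = -2.9899, reject H₀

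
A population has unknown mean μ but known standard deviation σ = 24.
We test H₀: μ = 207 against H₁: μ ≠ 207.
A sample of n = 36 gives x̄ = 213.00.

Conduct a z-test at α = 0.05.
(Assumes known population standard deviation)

Standard error: SE = σ/√n = 24/√36 = 4.0000
z-statistic: z = (x̄ - μ₀)/SE = (213.00 - 207)/4.0000 = 1.5000
Critical value: ±1.960
p-value = 0.1336
Decision: fail to reject H₀

Answer: z = 1.5000, fail to reject H₀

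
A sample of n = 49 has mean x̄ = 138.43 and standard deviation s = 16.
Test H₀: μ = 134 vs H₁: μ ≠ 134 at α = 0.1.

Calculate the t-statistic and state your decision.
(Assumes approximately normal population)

Answer: t = 1.9381, reject H₀

Derivation:
df = n - 1 = 48
SE = s/√n = 16/√49 = 2.2857
t = (x̄ - μ₀)/SE = (138.43 - 134)/2.2857 = 1.9381
Critical value: t_{0.05,48} = ±1.677
p-value ≈ 0.0585
Decision: reject H₀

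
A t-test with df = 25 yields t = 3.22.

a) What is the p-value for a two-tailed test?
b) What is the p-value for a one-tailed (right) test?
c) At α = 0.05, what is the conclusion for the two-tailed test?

Using t-distribution with df = 25:
a) Two-tailed: p = 2×P(T > 3.22) = 0.0035
b) One-tailed: p = P(T > 3.22) = 0.0018
c) 0.0035 < 0.05, reject H₀

Answer: a) 0.0035, b) 0.0018, c) reject H₀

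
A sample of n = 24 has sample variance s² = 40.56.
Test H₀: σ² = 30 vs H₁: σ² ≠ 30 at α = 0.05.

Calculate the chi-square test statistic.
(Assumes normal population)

Answer: χ² = 31.0960, fail to reject H₀

Derivation:
df = n - 1 = 23
χ² = (n-1)s²/σ₀² = 23×40.56/30 = 31.0960
Critical values: χ²_{0.975,23} = 11.689, χ²_{0.025,23} = 38.076
Rejection region: χ² < 11.689 or χ² > 38.076
Decision: fail to reject H₀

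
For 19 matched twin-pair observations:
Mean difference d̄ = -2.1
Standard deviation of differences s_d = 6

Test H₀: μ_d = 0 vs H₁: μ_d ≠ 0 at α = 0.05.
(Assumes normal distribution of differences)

Answer: t = -1.5256, fail to reject H₀

Derivation:
df = n - 1 = 18
SE = s_d/√n = 6/√19 = 1.3765
t = d̄/SE = -2.1/1.3765 = -1.5256
Critical value: t_{0.025,18} = ±2.101
p-value ≈ 0.1445
Decision: fail to reject H₀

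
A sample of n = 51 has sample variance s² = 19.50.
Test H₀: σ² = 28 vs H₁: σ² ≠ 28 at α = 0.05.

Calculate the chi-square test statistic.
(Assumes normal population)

df = n - 1 = 50
χ² = (n-1)s²/σ₀² = 50×19.50/28 = 34.8214
Critical values: χ²_{0.975,50} = 32.357, χ²_{0.025,50} = 71.420
Rejection region: χ² < 32.357 or χ² > 71.420
Decision: fail to reject H₀

Answer: χ² = 34.8214, fail to reject H₀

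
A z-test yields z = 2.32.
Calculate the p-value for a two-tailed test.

For z = 2.32:
p = 2×P(Z > |2.32|) = 2×(1 - Φ(2.32)) = 0.0203

Answer: p-value ≈ 0.0203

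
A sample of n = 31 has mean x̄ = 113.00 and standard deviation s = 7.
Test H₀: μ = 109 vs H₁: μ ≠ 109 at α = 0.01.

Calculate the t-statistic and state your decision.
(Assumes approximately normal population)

df = n - 1 = 30
SE = s/√n = 7/√31 = 1.2572
t = (x̄ - μ₀)/SE = (113.00 - 109)/1.2572 = 3.1817
Critical value: t_{0.005,30} = ±2.750
p-value ≈ 0.0034
Decision: reject H₀

Answer: t = 3.1817, reject H₀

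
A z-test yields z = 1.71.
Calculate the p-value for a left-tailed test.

For z = 1.71:
p = P(Z < 1.71) = Φ(1.71) = 0.9564

Answer: p-value ≈ 0.9564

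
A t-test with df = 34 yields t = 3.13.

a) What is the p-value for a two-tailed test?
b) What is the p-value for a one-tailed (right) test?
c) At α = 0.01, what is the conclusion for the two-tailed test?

Answer: a) 0.0036, b) 0.0018, c) reject H₀

Derivation:
Using t-distribution with df = 34:
a) Two-tailed: p = 2×P(T > 3.13) = 0.0036
b) One-tailed: p = P(T > 3.13) = 0.0018
c) 0.0036 < 0.01, reject H₀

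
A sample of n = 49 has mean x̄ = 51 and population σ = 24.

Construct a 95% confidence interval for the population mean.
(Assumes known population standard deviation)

Answer: (44.2799, 57.7201)

Derivation:
Confidence level: 95%, α = 0.05
z_0.025 = 1.960
SE = σ/√n = 24/√49 = 3.4286
Margin of error = 1.960 × 3.4286 = 6.7201
CI: x̄ ± margin = 51 ± 6.7201
CI: (44.2799, 57.7201)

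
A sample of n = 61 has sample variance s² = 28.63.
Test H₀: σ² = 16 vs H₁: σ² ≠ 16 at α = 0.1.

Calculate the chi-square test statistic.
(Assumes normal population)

Answer: χ² = 107.3625, reject H₀

Derivation:
df = n - 1 = 60
χ² = (n-1)s²/σ₀² = 60×28.63/16 = 107.3625
Critical values: χ²_{0.95,60} = 43.188, χ²_{0.05,60} = 79.082
Rejection region: χ² < 43.188 or χ² > 79.082
Decision: reject H₀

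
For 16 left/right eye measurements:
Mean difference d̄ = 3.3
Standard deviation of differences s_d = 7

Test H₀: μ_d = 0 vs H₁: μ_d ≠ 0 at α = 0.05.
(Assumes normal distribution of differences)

df = n - 1 = 15
SE = s_d/√n = 7/√16 = 1.7500
t = d̄/SE = 3.3/1.7500 = 1.8857
Critical value: t_{0.025,15} = ±2.131
p-value ≈ 0.0789
Decision: fail to reject H₀

Answer: t = 1.8857, fail to reject H₀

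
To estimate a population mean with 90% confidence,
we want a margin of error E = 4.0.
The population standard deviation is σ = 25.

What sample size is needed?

z_0.05 = 1.645
n = (z×σ/E)² = (1.645×25/4.0)²
n = 105.7041
Round up: n = 106

Answer: n = 106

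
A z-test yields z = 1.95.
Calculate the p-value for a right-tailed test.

Answer: p-value ≈ 0.0256

Derivation:
For z = 1.95:
p = P(Z > 1.95) = 1 - Φ(1.95) = 0.0256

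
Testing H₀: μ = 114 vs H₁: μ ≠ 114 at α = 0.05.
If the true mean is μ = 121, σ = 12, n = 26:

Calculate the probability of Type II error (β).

SE = σ/√n = 12/√26 = 2.3534
Critical values: μ₀ ± z_0.025×SE = 114 ± 1.960×2.3534
Acceptance region: (109.3873, 118.6127)
Under H₁ (μ = 121): z_high = (118.6127 - 121)/2.3534 = -1.0144, z_low = (109.3873 - 121)/2.3534 = -4.9344
β = P(not reject | H₁) = Φ(-1.0144) - Φ(-4.9344) ≈ 0.1552

Answer: β ≈ 0.1552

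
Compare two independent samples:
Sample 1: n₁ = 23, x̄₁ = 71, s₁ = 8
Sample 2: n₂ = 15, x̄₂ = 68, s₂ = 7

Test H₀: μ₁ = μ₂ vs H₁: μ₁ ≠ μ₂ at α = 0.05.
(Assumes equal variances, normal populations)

Answer: t = 1.1852, fail to reject H₀

Derivation:
Pooled variance: s²_p = [22×8² + 14×7²]/(36) = 58.1667
s_p = 7.6267
SE = s_p×√(1/n₁ + 1/n₂) = 7.6267×√(1/23 + 1/15) = 2.5312
t = (x̄₁ - x̄₂)/SE = (71 - 68)/2.5312 = 1.1852
df = 36, t-critical = ±2.028
Decision: fail to reject H₀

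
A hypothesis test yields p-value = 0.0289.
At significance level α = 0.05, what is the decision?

Compare p-value to α:
0.0289 < 0.05
Decision: reject H₀

Answer: reject H₀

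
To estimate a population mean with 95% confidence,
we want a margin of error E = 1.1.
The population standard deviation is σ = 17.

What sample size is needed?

Answer: n = 918

Derivation:
z_0.025 = 1.960
n = (z×σ/E)² = (1.960×17/1.1)²
n = 917.5392
Round up: n = 918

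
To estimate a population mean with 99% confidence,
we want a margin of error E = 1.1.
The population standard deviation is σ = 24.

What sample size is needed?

z_0.005 = 2.576
n = (z×σ/E)² = (2.576×24/1.1)²
n = 3158.8487
Round up: n = 3159

Answer: n = 3159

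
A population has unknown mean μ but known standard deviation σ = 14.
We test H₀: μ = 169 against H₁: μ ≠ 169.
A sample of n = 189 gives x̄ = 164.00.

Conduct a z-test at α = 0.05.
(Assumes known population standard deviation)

Standard error: SE = σ/√n = 14/√189 = 1.0184
z-statistic: z = (x̄ - μ₀)/SE = (164.00 - 169)/1.0184 = -4.9097
Critical value: ±1.960
p-value < 0.0001
Decision: reject H₀

Answer: z = -4.9097, reject H₀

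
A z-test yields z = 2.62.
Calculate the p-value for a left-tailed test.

For z = 2.62:
p = P(Z < 2.62) = Φ(2.62) = 0.9956

Answer: p-value ≈ 0.9956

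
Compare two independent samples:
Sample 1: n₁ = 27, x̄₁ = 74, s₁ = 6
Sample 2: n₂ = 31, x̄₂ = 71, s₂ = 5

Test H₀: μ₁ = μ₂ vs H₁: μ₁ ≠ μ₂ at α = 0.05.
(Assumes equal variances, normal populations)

Pooled variance: s²_p = [26×6² + 30×5²]/(56) = 30.1071
s_p = 5.4870
SE = s_p×√(1/n₁ + 1/n₂) = 5.4870×√(1/27 + 1/31) = 1.4444
t = (x̄₁ - x̄₂)/SE = (74 - 71)/1.4444 = 2.0770
df = 56, t-critical = ±2.003
Decision: reject H₀

Answer: t = 2.0770, reject H₀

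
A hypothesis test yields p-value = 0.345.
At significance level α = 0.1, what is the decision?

Compare p-value to α:
0.345 ≥ 0.1
Decision: fail to reject H₀

Answer: fail to reject H₀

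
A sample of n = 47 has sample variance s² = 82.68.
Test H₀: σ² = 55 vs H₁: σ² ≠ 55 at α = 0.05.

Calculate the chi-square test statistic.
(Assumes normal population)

df = n - 1 = 46
χ² = (n-1)s²/σ₀² = 46×82.68/55 = 69.1505
Critical values: χ²_{0.975,46} = 29.160, χ²_{0.025,46} = 66.617
Rejection region: χ² < 29.160 or χ² > 66.617
Decision: reject H₀

Answer: χ² = 69.1505, reject H₀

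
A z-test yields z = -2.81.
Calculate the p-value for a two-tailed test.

For z = -2.81:
p = 2×P(Z > |-2.81|) = 2×(1 - Φ(2.81)) = 0.0050

Answer: p-value ≈ 0.0050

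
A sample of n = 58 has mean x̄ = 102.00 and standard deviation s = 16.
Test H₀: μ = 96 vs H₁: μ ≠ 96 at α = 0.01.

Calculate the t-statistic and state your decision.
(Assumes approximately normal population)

df = n - 1 = 57
SE = s/√n = 16/√58 = 2.1009
t = (x̄ - μ₀)/SE = (102.00 - 96)/2.1009 = 2.8559
Critical value: t_{0.005,57} = ±2.665
p-value ≈ 0.0060
Decision: reject H₀

Answer: t = 2.8559, reject H₀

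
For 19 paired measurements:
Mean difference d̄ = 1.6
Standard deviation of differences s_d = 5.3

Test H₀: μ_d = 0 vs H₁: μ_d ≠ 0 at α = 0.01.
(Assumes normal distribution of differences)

df = n - 1 = 18
SE = s_d/√n = 5.3/√19 = 1.2159
t = d̄/SE = 1.6/1.2159 = 1.3159
Critical value: t_{0.005,18} = ±2.878
p-value ≈ 0.2047
Decision: fail to reject H₀

Answer: t = 1.3159, fail to reject H₀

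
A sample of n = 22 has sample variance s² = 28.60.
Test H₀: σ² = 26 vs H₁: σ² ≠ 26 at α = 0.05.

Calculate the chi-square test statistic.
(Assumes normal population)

Answer: χ² = 23.1000, fail to reject H₀

Derivation:
df = n - 1 = 21
χ² = (n-1)s²/σ₀² = 21×28.60/26 = 23.1000
Critical values: χ²_{0.975,21} = 10.283, χ²_{0.025,21} = 35.479
Rejection region: χ² < 10.283 or χ² > 35.479
Decision: fail to reject H₀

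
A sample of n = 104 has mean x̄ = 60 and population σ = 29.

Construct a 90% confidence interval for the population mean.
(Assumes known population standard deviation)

Answer: (55.3221, 64.6779)

Derivation:
Confidence level: 90%, α = 0.1
z_0.05 = 1.645
SE = σ/√n = 29/√104 = 2.8437
Margin of error = 1.645 × 2.8437 = 4.6779
CI: x̄ ± margin = 60 ± 4.6779
CI: (55.3221, 64.6779)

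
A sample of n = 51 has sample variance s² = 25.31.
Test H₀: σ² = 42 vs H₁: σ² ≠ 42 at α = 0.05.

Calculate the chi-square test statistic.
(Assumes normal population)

df = n - 1 = 50
χ² = (n-1)s²/σ₀² = 50×25.31/42 = 30.1310
Critical values: χ²_{0.975,50} = 32.357, χ²_{0.025,50} = 71.420
Rejection region: χ² < 32.357 or χ² > 71.420
Decision: reject H₀

Answer: χ² = 30.1310, reject H₀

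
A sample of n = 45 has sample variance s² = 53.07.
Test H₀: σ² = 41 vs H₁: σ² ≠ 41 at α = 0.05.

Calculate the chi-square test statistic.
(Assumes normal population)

Answer: χ² = 56.9532, fail to reject H₀

Derivation:
df = n - 1 = 44
χ² = (n-1)s²/σ₀² = 44×53.07/41 = 56.9532
Critical values: χ²_{0.975,44} = 27.575, χ²_{0.025,44} = 64.201
Rejection region: χ² < 27.575 or χ² > 64.201
Decision: fail to reject H₀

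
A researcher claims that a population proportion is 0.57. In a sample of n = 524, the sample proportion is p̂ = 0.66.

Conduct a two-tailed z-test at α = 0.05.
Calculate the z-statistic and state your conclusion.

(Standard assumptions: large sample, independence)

Answer: z = 4.1615, reject H₀

Derivation:
H₀: p = 0.57, H₁: p ≠ 0.57
Standard error: SE = √(p₀(1-p₀)/n) = √(0.57×0.43/524) = 0.021627
z-statistic: z = (p̂ - p₀)/SE = (0.66 - 0.57)/0.021627 = 4.1615
Critical value: z_0.025 = ±1.960
p-value < 0.0001
Decision: reject H₀ at α = 0.05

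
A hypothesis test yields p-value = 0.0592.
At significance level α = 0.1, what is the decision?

Compare p-value to α:
0.0592 < 0.1
Decision: reject H₀

Answer: reject H₀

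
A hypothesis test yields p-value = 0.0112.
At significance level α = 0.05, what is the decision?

Compare p-value to α:
0.0112 < 0.05
Decision: reject H₀

Answer: reject H₀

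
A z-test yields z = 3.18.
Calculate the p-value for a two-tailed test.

Answer: p-value ≈ 0.0015

Derivation:
For z = 3.18:
p = 2×P(Z > |3.18|) = 2×(1 - Φ(3.18)) = 0.0015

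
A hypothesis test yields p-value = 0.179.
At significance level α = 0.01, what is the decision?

Answer: fail to reject H₀

Derivation:
Compare p-value to α:
0.179 ≥ 0.01
Decision: fail to reject H₀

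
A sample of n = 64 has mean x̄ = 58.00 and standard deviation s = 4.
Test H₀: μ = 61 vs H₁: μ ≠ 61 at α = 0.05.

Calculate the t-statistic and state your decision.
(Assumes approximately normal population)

df = n - 1 = 63
SE = s/√n = 4/√64 = 0.5000
t = (x̄ - μ₀)/SE = (58.00 - 61)/0.5000 = -6.0000
Critical value: t_{0.025,63} = ±1.998
p-value < 0.0001
Decision: reject H₀

Answer: t = -6.0000, reject H₀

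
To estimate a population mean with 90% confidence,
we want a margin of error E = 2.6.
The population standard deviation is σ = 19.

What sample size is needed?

Answer: n = 145

Derivation:
z_0.05 = 1.645
n = (z×σ/E)² = (1.645×19/2.6)²
n = 144.5081
Round up: n = 145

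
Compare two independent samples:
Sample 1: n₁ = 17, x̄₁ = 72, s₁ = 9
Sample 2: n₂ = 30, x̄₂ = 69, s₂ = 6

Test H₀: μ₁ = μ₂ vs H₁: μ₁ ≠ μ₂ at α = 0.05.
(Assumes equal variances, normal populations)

Pooled variance: s²_p = [16×9² + 29×6²]/(45) = 52.0000
s_p = 7.2111
SE = s_p×√(1/n₁ + 1/n₂) = 7.2111×√(1/17 + 1/30) = 2.1891
t = (x̄₁ - x̄₂)/SE = (72 - 69)/2.1891 = 1.3704
df = 45, t-critical = ±2.014
Decision: fail to reject H₀

Answer: t = 1.3704, fail to reject H₀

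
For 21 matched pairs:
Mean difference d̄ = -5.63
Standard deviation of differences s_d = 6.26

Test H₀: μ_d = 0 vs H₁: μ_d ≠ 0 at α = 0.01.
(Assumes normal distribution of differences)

df = n - 1 = 20
SE = s_d/√n = 6.26/√21 = 1.3660
t = d̄/SE = -5.63/1.3660 = -4.1215
Critical value: t_{0.005,20} = ±2.845
p-value ≈ 0.0005
Decision: reject H₀

Answer: t = -4.1215, reject H₀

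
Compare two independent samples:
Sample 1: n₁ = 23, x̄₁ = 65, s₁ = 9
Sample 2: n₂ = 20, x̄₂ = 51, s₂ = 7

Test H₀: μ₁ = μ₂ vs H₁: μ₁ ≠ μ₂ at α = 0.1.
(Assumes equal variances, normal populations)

Pooled variance: s²_p = [22×9² + 19×7²]/(41) = 66.1707
s_p = 8.1345
SE = s_p×√(1/n₁ + 1/n₂) = 8.1345×√(1/23 + 1/20) = 2.4871
t = (x̄₁ - x̄₂)/SE = (65 - 51)/2.4871 = 5.6290
df = 41, t-critical = ±1.683
Decision: reject H₀

Answer: t = 5.6290, reject H₀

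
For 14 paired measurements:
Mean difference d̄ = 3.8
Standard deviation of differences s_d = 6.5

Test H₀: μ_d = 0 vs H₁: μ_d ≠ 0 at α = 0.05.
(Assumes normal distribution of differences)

df = n - 1 = 13
SE = s_d/√n = 6.5/√14 = 1.7372
t = d̄/SE = 3.8/1.7372 = 2.1874
Critical value: t_{0.025,13} = ±2.160
p-value ≈ 0.0476
Decision: reject H₀

Answer: t = 2.1874, reject H₀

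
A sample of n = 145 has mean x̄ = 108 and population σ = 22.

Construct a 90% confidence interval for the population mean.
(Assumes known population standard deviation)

Answer: (104.9946, 111.0054)

Derivation:
Confidence level: 90%, α = 0.1
z_0.05 = 1.645
SE = σ/√n = 22/√145 = 1.8270
Margin of error = 1.645 × 1.8270 = 3.0054
CI: x̄ ± margin = 108 ± 3.0054
CI: (104.9946, 111.0054)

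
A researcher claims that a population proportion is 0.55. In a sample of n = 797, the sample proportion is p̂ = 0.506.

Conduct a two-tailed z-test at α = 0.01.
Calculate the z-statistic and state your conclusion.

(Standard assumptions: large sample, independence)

Answer: z = -2.4969, fail to reject H₀

Derivation:
H₀: p = 0.55, H₁: p ≠ 0.55
Standard error: SE = √(p₀(1-p₀)/n) = √(0.55×0.45/797) = 0.017622
z-statistic: z = (p̂ - p₀)/SE = (0.506 - 0.55)/0.017622 = -2.4969
Critical value: z_0.005 = ±2.576
p-value = 0.0125
Decision: fail to reject H₀ at α = 0.01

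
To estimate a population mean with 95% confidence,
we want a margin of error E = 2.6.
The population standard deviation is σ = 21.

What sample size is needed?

Answer: n = 251

Derivation:
z_0.025 = 1.960
n = (z×σ/E)² = (1.960×21/2.6)²
n = 250.6133
Round up: n = 251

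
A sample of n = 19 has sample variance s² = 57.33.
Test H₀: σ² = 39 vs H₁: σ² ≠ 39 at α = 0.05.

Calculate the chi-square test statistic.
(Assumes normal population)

Answer: χ² = 26.4600, fail to reject H₀

Derivation:
df = n - 1 = 18
χ² = (n-1)s²/σ₀² = 18×57.33/39 = 26.4600
Critical values: χ²_{0.975,18} = 8.231, χ²_{0.025,18} = 31.526
Rejection region: χ² < 8.231 or χ² > 31.526
Decision: fail to reject H₀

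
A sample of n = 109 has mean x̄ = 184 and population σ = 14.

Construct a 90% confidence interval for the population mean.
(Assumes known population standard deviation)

Confidence level: 90%, α = 0.1
z_0.05 = 1.645
SE = σ/√n = 14/√109 = 1.3410
Margin of error = 1.645 × 1.3410 = 2.2059
CI: x̄ ± margin = 184 ± 2.2059
CI: (181.7941, 186.2059)

Answer: (181.7941, 186.2059)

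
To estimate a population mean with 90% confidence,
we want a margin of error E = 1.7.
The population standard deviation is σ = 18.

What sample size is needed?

z_0.05 = 1.645
n = (z×σ/E)² = (1.645×18/1.7)²
n = 303.3744
Round up: n = 304

Answer: n = 304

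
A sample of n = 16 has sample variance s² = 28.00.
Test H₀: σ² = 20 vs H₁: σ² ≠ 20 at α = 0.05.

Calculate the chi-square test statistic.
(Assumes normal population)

df = n - 1 = 15
χ² = (n-1)s²/σ₀² = 15×28.00/20 = 21.0000
Critical values: χ²_{0.975,15} = 6.262, χ²_{0.025,15} = 27.488
Rejection region: χ² < 6.262 or χ² > 27.488
Decision: fail to reject H₀

Answer: χ² = 21.0000, fail to reject H₀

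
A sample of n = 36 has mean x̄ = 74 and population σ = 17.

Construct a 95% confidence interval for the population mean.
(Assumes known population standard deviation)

Confidence level: 95%, α = 0.05
z_0.025 = 1.960
SE = σ/√n = 17/√36 = 2.8333
Margin of error = 1.960 × 2.8333 = 5.5533
CI: x̄ ± margin = 74 ± 5.5533
CI: (68.4467, 79.5533)

Answer: (68.4467, 79.5533)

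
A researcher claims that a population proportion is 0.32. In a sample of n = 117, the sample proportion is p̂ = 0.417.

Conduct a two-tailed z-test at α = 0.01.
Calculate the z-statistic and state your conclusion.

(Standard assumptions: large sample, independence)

H₀: p = 0.32, H₁: p ≠ 0.32
Standard error: SE = √(p₀(1-p₀)/n) = √(0.32×0.68/117) = 0.043126
z-statistic: z = (p̂ - p₀)/SE = (0.417 - 0.32)/0.043126 = 2.2492
Critical value: z_0.005 = ±2.576
p-value = 0.0245
Decision: fail to reject H₀ at α = 0.01

Answer: z = 2.2492, fail to reject H₀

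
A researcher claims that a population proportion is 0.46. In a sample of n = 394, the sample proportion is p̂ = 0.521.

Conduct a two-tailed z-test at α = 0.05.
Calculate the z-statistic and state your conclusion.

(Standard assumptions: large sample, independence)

H₀: p = 0.46, H₁: p ≠ 0.46
Standard error: SE = √(p₀(1-p₀)/n) = √(0.46×0.54/394) = 0.025109
z-statistic: z = (p̂ - p₀)/SE = (0.521 - 0.46)/0.025109 = 2.4294
Critical value: z_0.025 = ±1.960
p-value = 0.0151
Decision: reject H₀ at α = 0.05

Answer: z = 2.4294, reject H₀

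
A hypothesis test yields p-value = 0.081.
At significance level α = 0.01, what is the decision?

Answer: fail to reject H₀

Derivation:
Compare p-value to α:
0.081 ≥ 0.01
Decision: fail to reject H₀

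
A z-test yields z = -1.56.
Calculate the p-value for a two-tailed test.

Answer: p-value ≈ 0.1188

Derivation:
For z = -1.56:
p = 2×P(Z > |-1.56|) = 2×(1 - Φ(1.56)) = 0.1188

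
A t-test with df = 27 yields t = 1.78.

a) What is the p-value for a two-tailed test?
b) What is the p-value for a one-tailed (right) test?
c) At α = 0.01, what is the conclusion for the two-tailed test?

Using t-distribution with df = 27:
a) Two-tailed: p = 2×P(T > 1.78) = 0.0863
b) One-tailed: p = P(T > 1.78) = 0.0432
c) 0.0863 ≥ 0.01, fail to reject H₀

Answer: a) 0.0863, b) 0.0432, c) fail to reject H₀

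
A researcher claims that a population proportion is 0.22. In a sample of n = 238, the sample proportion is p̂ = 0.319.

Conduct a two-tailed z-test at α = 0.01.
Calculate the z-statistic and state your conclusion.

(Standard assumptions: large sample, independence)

H₀: p = 0.22, H₁: p ≠ 0.22
Standard error: SE = √(p₀(1-p₀)/n) = √(0.22×0.78/238) = 0.026852
z-statistic: z = (p̂ - p₀)/SE = (0.319 - 0.22)/0.026852 = 3.6869
Critical value: z_0.005 = ±2.576
p-value = 0.0002
Decision: reject H₀ at α = 0.01

Answer: z = 3.6869, reject H₀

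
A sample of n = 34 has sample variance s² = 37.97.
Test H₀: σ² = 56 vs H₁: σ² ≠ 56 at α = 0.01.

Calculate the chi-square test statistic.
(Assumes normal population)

Answer: χ² = 22.3752, fail to reject H₀

Derivation:
df = n - 1 = 33
χ² = (n-1)s²/σ₀² = 33×37.97/56 = 22.3752
Critical values: χ²_{0.995,33} = 15.815, χ²_{0.005,33} = 57.648
Rejection region: χ² < 15.815 or χ² > 57.648
Decision: fail to reject H₀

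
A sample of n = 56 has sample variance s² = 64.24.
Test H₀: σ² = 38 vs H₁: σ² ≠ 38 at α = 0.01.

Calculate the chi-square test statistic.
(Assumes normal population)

df = n - 1 = 55
χ² = (n-1)s²/σ₀² = 55×64.24/38 = 92.9789
Critical values: χ²_{0.995,55} = 31.735, χ²_{0.005,55} = 85.749
Rejection region: χ² < 31.735 or χ² > 85.749
Decision: reject H₀

Answer: χ² = 92.9789, reject H₀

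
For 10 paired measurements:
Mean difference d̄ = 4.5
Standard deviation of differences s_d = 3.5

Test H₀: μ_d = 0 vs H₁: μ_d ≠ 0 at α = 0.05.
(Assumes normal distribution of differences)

Answer: t = 4.0658, reject H₀

Derivation:
df = n - 1 = 9
SE = s_d/√n = 3.5/√10 = 1.1068
t = d̄/SE = 4.5/1.1068 = 4.0658
Critical value: t_{0.025,9} = ±2.262
p-value ≈ 0.0028
Decision: reject H₀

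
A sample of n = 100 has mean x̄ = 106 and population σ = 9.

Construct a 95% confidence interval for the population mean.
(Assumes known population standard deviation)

Answer: (104.2360, 107.7640)

Derivation:
Confidence level: 95%, α = 0.05
z_0.025 = 1.960
SE = σ/√n = 9/√100 = 0.9000
Margin of error = 1.960 × 0.9000 = 1.7640
CI: x̄ ± margin = 106 ± 1.7640
CI: (104.2360, 107.7640)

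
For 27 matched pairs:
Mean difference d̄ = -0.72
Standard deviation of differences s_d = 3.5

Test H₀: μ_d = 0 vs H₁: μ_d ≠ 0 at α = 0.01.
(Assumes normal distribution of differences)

df = n - 1 = 26
SE = s_d/√n = 3.5/√27 = 0.6736
t = d̄/SE = -0.72/0.6736 = -1.0689
Critical value: t_{0.005,26} = ±2.779
p-value ≈ 0.2949
Decision: fail to reject H₀

Answer: t = -1.0689, fail to reject H₀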